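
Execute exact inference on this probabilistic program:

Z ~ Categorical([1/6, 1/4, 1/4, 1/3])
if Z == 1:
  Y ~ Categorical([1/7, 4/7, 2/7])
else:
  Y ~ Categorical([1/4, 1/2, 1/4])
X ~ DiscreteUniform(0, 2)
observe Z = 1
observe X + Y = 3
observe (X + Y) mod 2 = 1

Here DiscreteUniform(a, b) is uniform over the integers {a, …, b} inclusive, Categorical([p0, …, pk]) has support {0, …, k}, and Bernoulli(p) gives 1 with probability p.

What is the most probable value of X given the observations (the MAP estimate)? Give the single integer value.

Enumerate traces; 2 have nonzero weight after conditioning:
  (Z=1, Y=1, X=2) weight 1/21
  (Z=1, Y=2, X=1) weight 1/42
Group by X:
  weight(X=1) = 1/42
  weight(X=2) = 1/21
Total weight = 1/42 + 1/21 = 1/14
P(X=1 | obs) = 1/42 / 1/14 = 1/3
P(X=2 | obs) = 1/21 / 1/14 = 2/3
argmax = 2

argmax_v P(X = v | obs) = 2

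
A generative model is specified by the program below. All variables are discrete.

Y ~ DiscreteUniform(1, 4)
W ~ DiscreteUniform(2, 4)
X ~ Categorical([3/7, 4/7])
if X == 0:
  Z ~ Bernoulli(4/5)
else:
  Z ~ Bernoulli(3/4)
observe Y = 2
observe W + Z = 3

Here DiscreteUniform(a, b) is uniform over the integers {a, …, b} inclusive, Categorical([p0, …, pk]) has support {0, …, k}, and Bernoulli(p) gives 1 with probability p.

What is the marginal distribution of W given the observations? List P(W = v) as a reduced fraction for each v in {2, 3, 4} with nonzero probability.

P(W=2) = 27/35, P(W=3) = 8/35

Enumerate traces; 4 have nonzero weight after conditioning:
  (Y=2, W=2, X=0, Z=1) weight 1/35
  (Y=2, W=2, X=1, Z=1) weight 1/28
  (Y=2, W=3, X=0, Z=0) weight 1/140
  (Y=2, W=3, X=1, Z=0) weight 1/84
Group by W:
  weight(W=2) = 9/140
  weight(W=3) = 2/105
Total weight = 9/140 + 2/105 = 1/12
P(W=2 | obs) = 9/140 / 1/12 = 27/35
P(W=3 | obs) = 2/105 / 1/12 = 8/35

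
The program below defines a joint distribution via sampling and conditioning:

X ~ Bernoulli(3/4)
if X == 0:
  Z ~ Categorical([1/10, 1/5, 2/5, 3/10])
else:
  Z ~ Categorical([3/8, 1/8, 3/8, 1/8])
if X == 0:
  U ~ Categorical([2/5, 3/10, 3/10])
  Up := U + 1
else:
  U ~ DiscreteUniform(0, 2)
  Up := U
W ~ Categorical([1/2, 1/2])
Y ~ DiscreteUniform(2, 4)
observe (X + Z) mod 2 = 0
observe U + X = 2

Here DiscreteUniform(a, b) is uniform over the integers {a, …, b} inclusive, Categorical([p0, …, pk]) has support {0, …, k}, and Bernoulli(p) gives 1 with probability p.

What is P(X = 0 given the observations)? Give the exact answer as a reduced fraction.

P(X = 0 | obs) = 3/8

Enumerate traces; 24 have nonzero weight after conditioning:
  (X=0, Z=0, U=2, W=0, Y=2) weight 1/800
  (X=0, Z=0, U=2, W=0, Y=3) weight 1/800
  (X=0, Z=0, U=2, W=0, Y=4) weight 1/800
  (X=0, Z=0, U=2, W=1, Y=2) weight 1/800
  (X=0, Z=0, U=2, W=1, Y=3) weight 1/800
  (X=0, Z=0, U=2, W=1, Y=4) weight 1/800
  (X=0, Z=2, U=2, W=0, Y=2) weight 1/200
  (X=0, Z=2, U=2, W=0, Y=3) weight 1/200
  (X=1, Z=1, U=1, W=0, Y=2) weight 1/192
  … 15 more
Group by X:
  weight(X=0) = 3/80
  weight(X=1) = 1/16
Total weight = 3/80 + 1/16 = 1/10
P(X=0 | obs) = 3/80 / 1/10 = 3/8
P(X=1 | obs) = 1/16 / 1/10 = 5/8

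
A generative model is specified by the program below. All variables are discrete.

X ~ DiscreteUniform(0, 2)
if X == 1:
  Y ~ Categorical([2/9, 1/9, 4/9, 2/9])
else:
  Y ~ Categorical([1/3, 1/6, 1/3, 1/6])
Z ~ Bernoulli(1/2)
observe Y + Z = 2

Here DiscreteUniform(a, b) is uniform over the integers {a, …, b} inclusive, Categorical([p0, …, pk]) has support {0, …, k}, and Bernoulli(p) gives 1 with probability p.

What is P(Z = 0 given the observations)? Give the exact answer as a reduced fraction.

Enumerate traces; 6 have nonzero weight after conditioning:
  (X=0, Y=1, Z=1) weight 1/36
  (X=0, Y=2, Z=0) weight 1/18
  (X=1, Y=1, Z=1) weight 1/54
  (X=1, Y=2, Z=0) weight 2/27
  (X=2, Y=1, Z=1) weight 1/36
  (X=2, Y=2, Z=0) weight 1/18
Group by Z:
  weight(Z=0) = 5/27
  weight(Z=1) = 2/27
Total weight = 5/27 + 2/27 = 7/27
P(Z=0 | obs) = 5/27 / 7/27 = 5/7
P(Z=1 | obs) = 2/27 / 7/27 = 2/7

P(Z = 0 | obs) = 5/7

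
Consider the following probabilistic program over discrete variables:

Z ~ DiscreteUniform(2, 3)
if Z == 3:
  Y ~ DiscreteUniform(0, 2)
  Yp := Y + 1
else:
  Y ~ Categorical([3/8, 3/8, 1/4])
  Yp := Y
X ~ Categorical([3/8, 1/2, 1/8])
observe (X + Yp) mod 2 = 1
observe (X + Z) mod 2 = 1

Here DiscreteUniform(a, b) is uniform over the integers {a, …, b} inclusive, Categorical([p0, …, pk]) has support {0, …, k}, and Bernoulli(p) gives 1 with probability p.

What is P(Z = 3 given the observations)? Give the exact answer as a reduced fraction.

Enumerate traces; 6 have nonzero weight after conditioning:
  (Z=2, Y=0, X=1) weight 3/32
  (Z=2, Y=2, X=1) weight 1/16
  (Z=3, Y=0, X=0) weight 1/16
  (Z=3, Y=0, X=2) weight 1/48
  (Z=3, Y=2, X=0) weight 1/16
  (Z=3, Y=2, X=2) weight 1/48
Group by Z:
  weight(Z=2) = 5/32
  weight(Z=3) = 1/6
Total weight = 5/32 + 1/6 = 31/96
P(Z=2 | obs) = 5/32 / 31/96 = 15/31
P(Z=3 | obs) = 1/6 / 31/96 = 16/31

P(Z = 3 | obs) = 16/31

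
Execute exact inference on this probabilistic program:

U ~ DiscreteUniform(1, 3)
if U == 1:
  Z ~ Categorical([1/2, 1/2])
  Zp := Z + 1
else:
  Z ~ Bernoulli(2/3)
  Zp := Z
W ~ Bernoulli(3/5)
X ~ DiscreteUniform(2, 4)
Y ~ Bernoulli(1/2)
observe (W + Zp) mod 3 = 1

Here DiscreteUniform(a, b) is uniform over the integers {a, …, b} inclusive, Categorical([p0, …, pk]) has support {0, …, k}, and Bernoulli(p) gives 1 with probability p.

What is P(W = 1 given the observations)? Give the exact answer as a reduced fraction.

Enumerate traces; 30 have nonzero weight after conditioning:
  (U=1, Z=0, W=0, X=2, Y=0) weight 1/90
  (U=1, Z=0, W=0, X=2, Y=1) weight 1/90
  (U=1, Z=0, W=0, X=3, Y=0) weight 1/90
  (U=1, Z=0, W=0, X=3, Y=1) weight 1/90
  (U=1, Z=0, W=0, X=4, Y=0) weight 1/90
  (U=1, Z=0, W=0, X=4, Y=1) weight 1/90
  (U=2, Z=0, W=1, X=2, Y=0) weight 1/90
  (U=2, Z=0, W=1, X=2, Y=1) weight 1/90
  … 22 more
Group by W:
  weight(W=0) = 11/45
  weight(W=1) = 2/15
Total weight = 11/45 + 2/15 = 17/45
P(W=0 | obs) = 11/45 / 17/45 = 11/17
P(W=1 | obs) = 2/15 / 17/45 = 6/17

P(W = 1 | obs) = 6/17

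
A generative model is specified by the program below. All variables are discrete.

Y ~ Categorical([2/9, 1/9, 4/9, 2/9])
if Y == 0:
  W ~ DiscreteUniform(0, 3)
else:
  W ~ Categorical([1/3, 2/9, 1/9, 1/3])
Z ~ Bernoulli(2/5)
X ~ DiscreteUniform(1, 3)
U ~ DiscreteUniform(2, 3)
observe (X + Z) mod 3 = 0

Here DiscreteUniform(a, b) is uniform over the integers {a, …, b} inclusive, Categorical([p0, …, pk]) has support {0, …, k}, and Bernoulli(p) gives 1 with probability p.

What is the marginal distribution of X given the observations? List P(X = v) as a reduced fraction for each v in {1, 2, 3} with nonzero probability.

P(X=2) = 2/5, P(X=3) = 3/5

Enumerate traces; 64 have nonzero weight after conditioning:
  (Y=0, W=0, Z=0, X=3, U=2) weight 1/180
  (Y=0, W=0, Z=0, X=3, U=3) weight 1/180
  (Y=0, W=0, Z=1, X=2, U=2) weight 1/270
  (Y=0, W=0, Z=1, X=2, U=3) weight 1/270
  (Y=0, W=1, Z=0, X=3, U=2) weight 1/180
  (Y=0, W=1, Z=0, X=3, U=3) weight 1/180
  (Y=0, W=1, Z=1, X=2, U=2) weight 1/270
  (Y=0, W=1, Z=1, X=2, U=3) weight 1/270
  … 56 more
Group by X:
  weight(X=2) = 2/15
  weight(X=3) = 1/5
Total weight = 2/15 + 1/5 = 1/3
P(X=2 | obs) = 2/15 / 1/3 = 2/5
P(X=3 | obs) = 1/5 / 1/3 = 3/5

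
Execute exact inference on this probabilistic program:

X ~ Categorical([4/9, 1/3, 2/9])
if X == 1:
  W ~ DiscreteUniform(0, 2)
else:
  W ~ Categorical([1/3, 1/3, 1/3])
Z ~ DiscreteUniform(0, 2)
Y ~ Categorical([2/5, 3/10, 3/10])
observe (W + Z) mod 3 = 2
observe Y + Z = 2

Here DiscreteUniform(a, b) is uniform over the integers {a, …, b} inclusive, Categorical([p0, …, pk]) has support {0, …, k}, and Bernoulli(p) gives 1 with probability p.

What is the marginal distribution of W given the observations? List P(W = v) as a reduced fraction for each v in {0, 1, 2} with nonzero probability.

Enumerate traces; 9 have nonzero weight after conditioning:
  (X=0, W=0, Z=2, Y=0) weight 8/405
  (X=0, W=1, Z=1, Y=1) weight 2/135
  (X=0, W=2, Z=0, Y=2) weight 2/135
  (X=1, W=0, Z=2, Y=0) weight 2/135
  (X=1, W=1, Z=1, Y=1) weight 1/90
  (X=1, W=2, Z=0, Y=2) weight 1/90
  (X=2, W=0, Z=2, Y=0) weight 4/405
  (X=2, W=1, Z=1, Y=1) weight 1/135
  … 1 more
Group by W:
  weight(W=0) = 2/45
  weight(W=1) = 1/30
  weight(W=2) = 1/30
Total weight = 2/45 + 1/30 + 1/30 = 1/9
P(W=0 | obs) = 2/45 / 1/9 = 2/5
P(W=1 | obs) = 1/30 / 1/9 = 3/10
P(W=2 | obs) = 1/30 / 1/9 = 3/10

P(W=0) = 2/5, P(W=1) = 3/10, P(W=2) = 3/10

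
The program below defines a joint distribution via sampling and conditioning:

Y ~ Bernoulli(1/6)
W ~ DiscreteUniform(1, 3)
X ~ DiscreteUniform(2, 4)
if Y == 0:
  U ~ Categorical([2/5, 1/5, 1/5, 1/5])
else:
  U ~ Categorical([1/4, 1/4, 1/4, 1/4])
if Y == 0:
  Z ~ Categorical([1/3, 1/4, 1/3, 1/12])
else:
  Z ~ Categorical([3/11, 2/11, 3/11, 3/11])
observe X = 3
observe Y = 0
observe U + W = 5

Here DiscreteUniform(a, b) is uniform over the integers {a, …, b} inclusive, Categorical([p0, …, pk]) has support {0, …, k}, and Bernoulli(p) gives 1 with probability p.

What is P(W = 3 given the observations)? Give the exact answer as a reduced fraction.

Enumerate traces; 8 have nonzero weight after conditioning:
  (Y=0, W=2, X=3, U=3, Z=0) weight 1/162
  (Y=0, W=2, X=3, U=3, Z=1) weight 1/216
  (Y=0, W=2, X=3, U=3, Z=2) weight 1/162
  (Y=0, W=2, X=3, U=3, Z=3) weight 1/648
  (Y=0, W=3, X=3, U=2, Z=0) weight 1/162
  (Y=0, W=3, X=3, U=2, Z=1) weight 1/216
  (Y=0, W=3, X=3, U=2, Z=2) weight 1/162
  (Y=0, W=3, X=3, U=2, Z=3) weight 1/648
Group by W:
  weight(W=2) = 1/54
  weight(W=3) = 1/54
Total weight = 1/54 + 1/54 = 1/27
P(W=2 | obs) = 1/54 / 1/27 = 1/2
P(W=3 | obs) = 1/54 / 1/27 = 1/2

P(W = 3 | obs) = 1/2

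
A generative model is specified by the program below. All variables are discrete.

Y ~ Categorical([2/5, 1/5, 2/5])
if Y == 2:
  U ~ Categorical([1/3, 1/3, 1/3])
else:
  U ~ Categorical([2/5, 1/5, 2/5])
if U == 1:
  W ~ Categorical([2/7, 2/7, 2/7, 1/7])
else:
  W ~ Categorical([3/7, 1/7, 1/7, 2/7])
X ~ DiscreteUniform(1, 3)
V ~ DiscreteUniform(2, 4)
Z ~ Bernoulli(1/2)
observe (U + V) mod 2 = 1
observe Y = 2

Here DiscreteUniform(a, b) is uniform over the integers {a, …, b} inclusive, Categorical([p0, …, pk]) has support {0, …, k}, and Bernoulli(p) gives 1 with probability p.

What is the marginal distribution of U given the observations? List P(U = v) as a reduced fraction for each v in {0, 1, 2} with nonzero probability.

Enumerate traces; 96 have nonzero weight after conditioning:
  (Y=2, U=0, W=0, X=1, V=3, Z=0) weight 1/315
  (Y=2, U=0, W=0, X=1, V=3, Z=1) weight 1/315
  (Y=2, U=0, W=0, X=2, V=3, Z=0) weight 1/315
  (Y=2, U=0, W=0, X=2, V=3, Z=1) weight 1/315
  (Y=2, U=0, W=0, X=3, V=3, Z=0) weight 1/315
  (Y=2, U=0, W=0, X=3, V=3, Z=1) weight 1/315
  (Y=2, U=0, W=1, X=1, V=3, Z=0) weight 1/945
  (Y=2, U=0, W=1, X=1, V=3, Z=1) weight 1/945
  (Y=2, U=1, W=0, X=1, V=2, Z=0) weight 2/945
  (Y=2, U=2, W=0, X=1, V=3, Z=0) weight 1/315
  … 86 more
Group by U:
  weight(U=0) = 2/45
  weight(U=1) = 4/45
  weight(U=2) = 2/45
Total weight = 2/45 + 4/45 + 2/45 = 8/45
P(U=0 | obs) = 2/45 / 8/45 = 1/4
P(U=1 | obs) = 4/45 / 8/45 = 1/2
P(U=2 | obs) = 2/45 / 8/45 = 1/4

P(U=0) = 1/4, P(U=1) = 1/2, P(U=2) = 1/4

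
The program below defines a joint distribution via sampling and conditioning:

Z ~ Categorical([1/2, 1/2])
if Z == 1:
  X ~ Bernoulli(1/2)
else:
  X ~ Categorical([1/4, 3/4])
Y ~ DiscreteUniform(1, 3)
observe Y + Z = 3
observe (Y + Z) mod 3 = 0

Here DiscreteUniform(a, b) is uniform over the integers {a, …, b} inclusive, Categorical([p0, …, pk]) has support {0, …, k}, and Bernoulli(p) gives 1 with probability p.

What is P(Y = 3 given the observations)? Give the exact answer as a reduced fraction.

P(Y = 3 | obs) = 1/2

Enumerate traces; 4 have nonzero weight after conditioning:
  (Z=0, X=0, Y=3) weight 1/24
  (Z=0, X=1, Y=3) weight 1/8
  (Z=1, X=0, Y=2) weight 1/12
  (Z=1, X=1, Y=2) weight 1/12
Group by Y:
  weight(Y=2) = 1/6
  weight(Y=3) = 1/6
Total weight = 1/6 + 1/6 = 1/3
P(Y=2 | obs) = 1/6 / 1/3 = 1/2
P(Y=3 | obs) = 1/6 / 1/3 = 1/2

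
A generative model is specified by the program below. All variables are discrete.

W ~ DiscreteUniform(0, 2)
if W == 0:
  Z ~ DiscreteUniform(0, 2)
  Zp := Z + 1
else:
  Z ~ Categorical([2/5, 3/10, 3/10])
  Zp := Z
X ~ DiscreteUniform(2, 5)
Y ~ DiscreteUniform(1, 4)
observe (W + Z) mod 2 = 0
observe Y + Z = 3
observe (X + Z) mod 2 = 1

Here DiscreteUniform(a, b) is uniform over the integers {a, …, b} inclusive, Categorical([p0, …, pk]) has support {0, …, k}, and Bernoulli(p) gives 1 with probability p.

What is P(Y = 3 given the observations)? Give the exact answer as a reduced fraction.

P(Y = 3 | obs) = 11/25

Enumerate traces; 10 have nonzero weight after conditioning:
  (W=0, Z=0, X=3, Y=3) weight 1/144
  (W=0, Z=0, X=5, Y=3) weight 1/144
  (W=0, Z=2, X=3, Y=1) weight 1/144
  (W=0, Z=2, X=5, Y=1) weight 1/144
  (W=1, Z=1, X=2, Y=2) weight 1/160
  (W=1, Z=1, X=4, Y=2) weight 1/160
  (W=2, Z=0, X=3, Y=3) weight 1/120
  (W=2, Z=0, X=5, Y=3) weight 1/120
  … 2 more
Group by Y:
  weight(Y=1) = 19/720
  weight(Y=2) = 1/80
  weight(Y=3) = 11/360
Total weight = 19/720 + 1/80 + 11/360 = 5/72
P(Y=1 | obs) = 19/720 / 5/72 = 19/50
P(Y=2 | obs) = 1/80 / 5/72 = 9/50
P(Y=3 | obs) = 11/360 / 5/72 = 11/25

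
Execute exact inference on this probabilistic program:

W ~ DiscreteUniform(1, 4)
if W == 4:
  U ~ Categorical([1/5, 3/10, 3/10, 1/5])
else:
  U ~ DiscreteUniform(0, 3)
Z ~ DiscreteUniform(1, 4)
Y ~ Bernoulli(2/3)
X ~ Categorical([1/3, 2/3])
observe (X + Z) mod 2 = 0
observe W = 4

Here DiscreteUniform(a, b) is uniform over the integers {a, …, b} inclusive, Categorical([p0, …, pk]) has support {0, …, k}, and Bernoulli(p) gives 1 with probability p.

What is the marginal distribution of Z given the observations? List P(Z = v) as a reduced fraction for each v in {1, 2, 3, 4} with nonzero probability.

Enumerate traces; 32 have nonzero weight after conditioning:
  (W=4, U=0, Z=1, Y=0, X=1) weight 1/360
  (W=4, U=0, Z=1, Y=1, X=1) weight 1/180
  (W=4, U=0, Z=2, Y=0, X=0) weight 1/720
  (W=4, U=0, Z=2, Y=1, X=0) weight 1/360
  (W=4, U=0, Z=3, Y=0, X=1) weight 1/360
  (W=4, U=0, Z=3, Y=1, X=1) weight 1/180
  (W=4, U=0, Z=4, Y=0, X=0) weight 1/720
  (W=4, U=0, Z=4, Y=1, X=0) weight 1/360
  … 24 more
Group by Z:
  weight(Z=1) = 1/24
  weight(Z=2) = 1/48
  weight(Z=3) = 1/24
  weight(Z=4) = 1/48
Total weight = 1/24 + 1/48 + 1/24 + 1/48 = 1/8
P(Z=1 | obs) = 1/24 / 1/8 = 1/3
P(Z=2 | obs) = 1/48 / 1/8 = 1/6
P(Z=3 | obs) = 1/24 / 1/8 = 1/3
P(Z=4 | obs) = 1/48 / 1/8 = 1/6

P(Z=1) = 1/3, P(Z=2) = 1/6, P(Z=3) = 1/3, P(Z=4) = 1/6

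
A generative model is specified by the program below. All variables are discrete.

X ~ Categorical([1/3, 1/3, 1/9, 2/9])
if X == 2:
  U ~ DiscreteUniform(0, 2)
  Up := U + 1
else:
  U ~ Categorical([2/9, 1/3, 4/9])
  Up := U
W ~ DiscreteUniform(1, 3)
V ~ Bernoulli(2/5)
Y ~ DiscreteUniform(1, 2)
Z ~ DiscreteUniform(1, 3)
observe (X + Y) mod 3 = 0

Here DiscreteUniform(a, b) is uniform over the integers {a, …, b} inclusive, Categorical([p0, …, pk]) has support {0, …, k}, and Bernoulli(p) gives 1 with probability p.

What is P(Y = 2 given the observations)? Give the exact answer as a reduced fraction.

Enumerate traces; 108 have nonzero weight after conditioning:
  (X=1, U=0, W=1, V=0, Y=2, Z=1) weight 1/405
  (X=1, U=0, W=1, V=0, Y=2, Z=2) weight 1/405
  (X=1, U=0, W=1, V=0, Y=2, Z=3) weight 1/405
  (X=1, U=0, W=1, V=1, Y=2, Z=1) weight 2/1215
  (X=1, U=0, W=1, V=1, Y=2, Z=2) weight 2/1215
  (X=1, U=0, W=1, V=1, Y=2, Z=3) weight 2/1215
  (X=1, U=0, W=2, V=0, Y=2, Z=1) weight 1/405
  (X=1, U=0, W=2, V=0, Y=2, Z=2) weight 1/405
  (X=2, U=0, W=1, V=0, Y=1, Z=1) weight 1/810
  … 99 more
Group by Y:
  weight(Y=1) = 1/18
  weight(Y=2) = 1/6
Total weight = 1/18 + 1/6 = 2/9
P(Y=1 | obs) = 1/18 / 2/9 = 1/4
P(Y=2 | obs) = 1/6 / 2/9 = 3/4

P(Y = 2 | obs) = 3/4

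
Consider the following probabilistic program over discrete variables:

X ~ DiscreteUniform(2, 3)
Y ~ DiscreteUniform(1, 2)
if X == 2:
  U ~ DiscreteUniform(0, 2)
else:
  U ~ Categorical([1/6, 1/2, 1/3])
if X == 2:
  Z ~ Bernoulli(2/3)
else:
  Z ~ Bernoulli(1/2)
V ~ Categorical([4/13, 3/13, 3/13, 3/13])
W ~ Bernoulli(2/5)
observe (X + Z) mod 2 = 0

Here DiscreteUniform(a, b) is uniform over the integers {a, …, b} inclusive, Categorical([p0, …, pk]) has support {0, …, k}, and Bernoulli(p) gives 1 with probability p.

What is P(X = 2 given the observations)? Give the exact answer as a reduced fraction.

P(X = 2 | obs) = 2/5

Enumerate traces; 96 have nonzero weight after conditioning:
  (X=2, Y=1, U=0, Z=0, V=0, W=0) weight 1/195
  (X=2, Y=1, U=0, Z=0, V=0, W=1) weight 2/585
  (X=2, Y=1, U=0, Z=0, V=1, W=0) weight 1/260
  (X=2, Y=1, U=0, Z=0, V=1, W=1) weight 1/390
  (X=2, Y=1, U=0, Z=0, V=2, W=0) weight 1/260
  (X=2, Y=1, U=0, Z=0, V=2, W=1) weight 1/390
  (X=2, Y=1, U=0, Z=0, V=3, W=0) weight 1/260
  (X=2, Y=1, U=0, Z=0, V=3, W=1) weight 1/390
  (X=3, Y=1, U=0, Z=1, V=0, W=0) weight 1/260
  … 87 more
Group by X:
  weight(X=2) = 1/6
  weight(X=3) = 1/4
Total weight = 1/6 + 1/4 = 5/12
P(X=2 | obs) = 1/6 / 5/12 = 2/5
P(X=3 | obs) = 1/4 / 5/12 = 3/5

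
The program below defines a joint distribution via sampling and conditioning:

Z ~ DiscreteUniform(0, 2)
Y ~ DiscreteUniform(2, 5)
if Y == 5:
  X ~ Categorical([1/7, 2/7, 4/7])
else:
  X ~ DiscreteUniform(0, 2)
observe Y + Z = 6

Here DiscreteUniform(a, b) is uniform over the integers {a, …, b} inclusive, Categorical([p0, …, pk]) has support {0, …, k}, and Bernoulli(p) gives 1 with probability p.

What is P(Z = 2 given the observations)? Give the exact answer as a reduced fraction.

P(Z = 2 | obs) = 1/2

Enumerate traces; 6 have nonzero weight after conditioning:
  (Z=1, Y=5, X=0) weight 1/84
  (Z=1, Y=5, X=1) weight 1/42
  (Z=1, Y=5, X=2) weight 1/21
  (Z=2, Y=4, X=0) weight 1/36
  (Z=2, Y=4, X=1) weight 1/36
  (Z=2, Y=4, X=2) weight 1/36
Group by Z:
  weight(Z=1) = 1/12
  weight(Z=2) = 1/12
Total weight = 1/12 + 1/12 = 1/6
P(Z=1 | obs) = 1/12 / 1/6 = 1/2
P(Z=2 | obs) = 1/12 / 1/6 = 1/2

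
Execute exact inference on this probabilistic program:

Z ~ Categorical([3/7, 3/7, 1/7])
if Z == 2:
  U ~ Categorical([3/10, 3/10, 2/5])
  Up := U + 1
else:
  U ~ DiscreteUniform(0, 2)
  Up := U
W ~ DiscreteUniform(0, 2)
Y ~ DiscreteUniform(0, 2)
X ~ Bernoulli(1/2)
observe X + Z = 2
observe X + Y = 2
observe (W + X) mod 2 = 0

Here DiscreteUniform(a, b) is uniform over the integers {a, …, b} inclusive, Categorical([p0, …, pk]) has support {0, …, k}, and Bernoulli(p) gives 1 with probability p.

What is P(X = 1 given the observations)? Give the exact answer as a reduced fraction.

P(X = 1 | obs) = 3/5

Enumerate traces; 9 have nonzero weight after conditioning:
  (Z=1, U=0, W=1, Y=1, X=1) weight 1/126
  (Z=1, U=1, W=1, Y=1, X=1) weight 1/126
  (Z=1, U=2, W=1, Y=1, X=1) weight 1/126
  (Z=2, U=0, W=0, Y=2, X=0) weight 1/420
  (Z=2, U=0, W=2, Y=2, X=0) weight 1/420
  (Z=2, U=1, W=0, Y=2, X=0) weight 1/420
  (Z=2, U=1, W=2, Y=2, X=0) weight 1/420
  (Z=2, U=2, W=0, Y=2, X=0) weight 1/315
  … 1 more
Group by X:
  weight(X=0) = 1/63
  weight(X=1) = 1/42
Total weight = 1/63 + 1/42 = 5/126
P(X=0 | obs) = 1/63 / 5/126 = 2/5
P(X=1 | obs) = 1/42 / 5/126 = 3/5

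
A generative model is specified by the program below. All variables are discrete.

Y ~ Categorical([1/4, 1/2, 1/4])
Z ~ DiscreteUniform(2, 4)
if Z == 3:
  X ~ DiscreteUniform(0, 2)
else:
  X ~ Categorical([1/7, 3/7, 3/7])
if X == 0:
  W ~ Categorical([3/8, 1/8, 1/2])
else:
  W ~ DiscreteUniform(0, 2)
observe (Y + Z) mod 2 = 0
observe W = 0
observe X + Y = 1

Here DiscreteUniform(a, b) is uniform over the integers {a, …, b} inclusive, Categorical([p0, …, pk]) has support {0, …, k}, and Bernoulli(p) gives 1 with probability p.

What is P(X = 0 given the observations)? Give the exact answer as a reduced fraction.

Enumerate traces; 3 have nonzero weight after conditioning:
  (Y=0, Z=2, X=1, W=0) weight 1/84
  (Y=0, Z=4, X=1, W=0) weight 1/84
  (Y=1, Z=3, X=0, W=0) weight 1/48
Group by X:
  weight(X=0) = 1/48
  weight(X=1) = 1/42
Total weight = 1/48 + 1/42 = 5/112
P(X=0 | obs) = 1/48 / 5/112 = 7/15
P(X=1 | obs) = 1/42 / 5/112 = 8/15

P(X = 0 | obs) = 7/15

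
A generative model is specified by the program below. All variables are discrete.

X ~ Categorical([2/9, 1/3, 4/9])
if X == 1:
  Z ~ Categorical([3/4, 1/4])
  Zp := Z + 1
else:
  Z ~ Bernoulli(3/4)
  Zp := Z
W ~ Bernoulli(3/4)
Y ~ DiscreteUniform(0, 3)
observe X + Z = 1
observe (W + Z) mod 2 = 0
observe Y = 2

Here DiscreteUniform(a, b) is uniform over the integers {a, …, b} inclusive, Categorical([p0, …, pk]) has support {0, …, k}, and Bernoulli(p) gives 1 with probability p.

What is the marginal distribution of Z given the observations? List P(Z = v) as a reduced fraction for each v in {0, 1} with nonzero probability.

P(Z=0) = 1/3, P(Z=1) = 2/3

Enumerate traces; 2 have nonzero weight after conditioning:
  (X=0, Z=1, W=1, Y=2) weight 1/32
  (X=1, Z=0, W=0, Y=2) weight 1/64
Group by Z:
  weight(Z=0) = 1/64
  weight(Z=1) = 1/32
Total weight = 1/64 + 1/32 = 3/64
P(Z=0 | obs) = 1/64 / 3/64 = 1/3
P(Z=1 | obs) = 1/32 / 3/64 = 2/3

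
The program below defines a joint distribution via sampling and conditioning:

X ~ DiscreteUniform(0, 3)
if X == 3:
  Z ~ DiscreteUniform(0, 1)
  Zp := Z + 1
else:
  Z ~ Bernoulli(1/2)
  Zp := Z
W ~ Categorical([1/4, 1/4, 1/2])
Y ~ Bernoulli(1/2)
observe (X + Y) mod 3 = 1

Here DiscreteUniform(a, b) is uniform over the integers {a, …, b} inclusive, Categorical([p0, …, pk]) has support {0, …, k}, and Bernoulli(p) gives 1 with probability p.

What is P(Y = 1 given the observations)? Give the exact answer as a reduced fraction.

Enumerate traces; 18 have nonzero weight after conditioning:
  (X=0, Z=0, W=0, Y=1) weight 1/64
  (X=0, Z=0, W=1, Y=1) weight 1/64
  (X=0, Z=0, W=2, Y=1) weight 1/32
  (X=0, Z=1, W=0, Y=1) weight 1/64
  (X=0, Z=1, W=1, Y=1) weight 1/64
  (X=0, Z=1, W=2, Y=1) weight 1/32
  (X=1, Z=0, W=0, Y=0) weight 1/64
  (X=1, Z=0, W=1, Y=0) weight 1/64
  … 10 more
Group by Y:
  weight(Y=0) = 1/8
  weight(Y=1) = 1/4
Total weight = 1/8 + 1/4 = 3/8
P(Y=0 | obs) = 1/8 / 3/8 = 1/3
P(Y=1 | obs) = 1/4 / 3/8 = 2/3

P(Y = 1 | obs) = 2/3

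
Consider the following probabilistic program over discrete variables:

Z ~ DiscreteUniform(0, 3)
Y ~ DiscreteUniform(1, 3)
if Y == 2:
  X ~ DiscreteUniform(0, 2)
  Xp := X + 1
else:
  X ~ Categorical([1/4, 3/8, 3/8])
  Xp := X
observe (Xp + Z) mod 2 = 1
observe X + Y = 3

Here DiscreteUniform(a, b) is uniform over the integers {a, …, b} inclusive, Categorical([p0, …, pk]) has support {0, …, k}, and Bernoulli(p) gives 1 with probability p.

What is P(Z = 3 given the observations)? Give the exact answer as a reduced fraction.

Enumerate traces; 6 have nonzero weight after conditioning:
  (Z=1, Y=1, X=2) weight 1/32
  (Z=1, Y=2, X=1) weight 1/36
  (Z=1, Y=3, X=0) weight 1/48
  (Z=3, Y=1, X=2) weight 1/32
  (Z=3, Y=2, X=1) weight 1/36
  (Z=3, Y=3, X=0) weight 1/48
Group by Z:
  weight(Z=1) = 23/288
  weight(Z=3) = 23/288
Total weight = 23/288 + 23/288 = 23/144
P(Z=1 | obs) = 23/288 / 23/144 = 1/2
P(Z=3 | obs) = 23/288 / 23/144 = 1/2

P(Z = 3 | obs) = 1/2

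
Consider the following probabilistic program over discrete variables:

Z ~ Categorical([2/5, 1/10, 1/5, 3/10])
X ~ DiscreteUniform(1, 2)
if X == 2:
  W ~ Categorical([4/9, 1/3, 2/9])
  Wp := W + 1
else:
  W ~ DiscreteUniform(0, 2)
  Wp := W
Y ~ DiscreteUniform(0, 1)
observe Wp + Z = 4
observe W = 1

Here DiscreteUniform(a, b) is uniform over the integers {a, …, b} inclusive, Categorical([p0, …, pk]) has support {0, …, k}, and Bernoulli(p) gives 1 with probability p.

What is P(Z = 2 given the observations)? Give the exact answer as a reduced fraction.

Enumerate traces; 4 have nonzero weight after conditioning:
  (Z=2, X=2, W=1, Y=0) weight 1/60
  (Z=2, X=2, W=1, Y=1) weight 1/60
  (Z=3, X=1, W=1, Y=0) weight 1/40
  (Z=3, X=1, W=1, Y=1) weight 1/40
Group by Z:
  weight(Z=2) = 1/30
  weight(Z=3) = 1/20
Total weight = 1/30 + 1/20 = 1/12
P(Z=2 | obs) = 1/30 / 1/12 = 2/5
P(Z=3 | obs) = 1/20 / 1/12 = 3/5

P(Z = 2 | obs) = 2/5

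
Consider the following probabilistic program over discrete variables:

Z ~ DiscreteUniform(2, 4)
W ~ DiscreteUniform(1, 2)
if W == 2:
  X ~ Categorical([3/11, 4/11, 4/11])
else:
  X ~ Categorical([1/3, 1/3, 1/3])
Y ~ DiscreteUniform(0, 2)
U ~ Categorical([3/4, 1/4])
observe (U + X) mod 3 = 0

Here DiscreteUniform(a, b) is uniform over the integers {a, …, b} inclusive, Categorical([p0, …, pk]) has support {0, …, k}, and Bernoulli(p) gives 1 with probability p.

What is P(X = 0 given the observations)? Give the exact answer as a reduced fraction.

Enumerate traces; 36 have nonzero weight after conditioning:
  (Z=2, W=1, X=0, Y=0, U=0) weight 1/72
  (Z=2, W=1, X=0, Y=1, U=0) weight 1/72
  (Z=2, W=1, X=0, Y=2, U=0) weight 1/72
  (Z=2, W=1, X=2, Y=0, U=1) weight 1/216
  (Z=2, W=1, X=2, Y=1, U=1) weight 1/216
  (Z=2, W=1, X=2, Y=2, U=1) weight 1/216
  (Z=2, W=2, X=0, Y=0, U=0) weight 1/88
  (Z=2, W=2, X=0, Y=1, U=0) weight 1/88
  … 28 more
Group by X:
  weight(X=0) = 5/22
  weight(X=2) = 23/264
Total weight = 5/22 + 23/264 = 83/264
P(X=0 | obs) = 5/22 / 83/264 = 60/83
P(X=2 | obs) = 23/264 / 83/264 = 23/83

P(X = 0 | obs) = 60/83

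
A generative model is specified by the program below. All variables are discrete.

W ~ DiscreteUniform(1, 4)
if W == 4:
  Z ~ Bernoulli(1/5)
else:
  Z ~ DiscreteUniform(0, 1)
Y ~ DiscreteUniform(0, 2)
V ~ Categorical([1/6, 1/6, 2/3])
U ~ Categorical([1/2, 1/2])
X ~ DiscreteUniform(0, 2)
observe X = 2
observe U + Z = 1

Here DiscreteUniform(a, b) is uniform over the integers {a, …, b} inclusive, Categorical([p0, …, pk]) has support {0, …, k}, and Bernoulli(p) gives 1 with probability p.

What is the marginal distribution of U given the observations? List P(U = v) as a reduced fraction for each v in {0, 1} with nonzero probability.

Enumerate traces; 72 have nonzero weight after conditioning:
  (W=1, Z=0, Y=0, V=0, U=1, X=2) weight 1/864
  (W=1, Z=0, Y=0, V=1, U=1, X=2) weight 1/864
  (W=1, Z=0, Y=0, V=2, U=1, X=2) weight 1/216
  (W=1, Z=0, Y=1, V=0, U=1, X=2) weight 1/864
  (W=1, Z=0, Y=1, V=1, U=1, X=2) weight 1/864
  (W=1, Z=0, Y=1, V=2, U=1, X=2) weight 1/216
  (W=1, Z=0, Y=2, V=0, U=1, X=2) weight 1/864
  (W=1, Z=0, Y=2, V=1, U=1, X=2) weight 1/864
  (W=1, Z=1, Y=0, V=0, U=0, X=2) weight 1/864
  … 63 more
Group by U:
  weight(U=0) = 17/240
  weight(U=1) = 23/240
Total weight = 17/240 + 23/240 = 1/6
P(U=0 | obs) = 17/240 / 1/6 = 17/40
P(U=1 | obs) = 23/240 / 1/6 = 23/40

P(U=0) = 17/40, P(U=1) = 23/40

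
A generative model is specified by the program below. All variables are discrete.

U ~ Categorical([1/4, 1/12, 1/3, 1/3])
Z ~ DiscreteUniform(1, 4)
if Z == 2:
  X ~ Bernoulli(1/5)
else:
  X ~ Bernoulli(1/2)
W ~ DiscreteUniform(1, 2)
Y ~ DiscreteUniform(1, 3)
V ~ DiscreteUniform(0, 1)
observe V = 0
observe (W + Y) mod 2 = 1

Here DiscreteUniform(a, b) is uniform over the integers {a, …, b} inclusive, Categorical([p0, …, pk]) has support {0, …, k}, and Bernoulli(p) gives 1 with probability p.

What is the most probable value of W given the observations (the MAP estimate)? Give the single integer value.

argmax_v P(W = v | obs) = 2

Enumerate traces; 96 have nonzero weight after conditioning:
  (U=0, Z=1, X=0, W=1, Y=2, V=0) weight 1/384
  (U=0, Z=1, X=0, W=2, Y=1, V=0) weight 1/384
  (U=0, Z=1, X=0, W=2, Y=3, V=0) weight 1/384
  (U=0, Z=1, X=1, W=1, Y=2, V=0) weight 1/384
  (U=0, Z=1, X=1, W=2, Y=1, V=0) weight 1/384
  (U=0, Z=1, X=1, W=2, Y=3, V=0) weight 1/384
  (U=0, Z=2, X=0, W=1, Y=2, V=0) weight 1/240
  (U=0, Z=2, X=0, W=2, Y=1, V=0) weight 1/240
  … 88 more
Group by W:
  weight(W=1) = 1/12
  weight(W=2) = 1/6
Total weight = 1/12 + 1/6 = 1/4
P(W=1 | obs) = 1/12 / 1/4 = 1/3
P(W=2 | obs) = 1/6 / 1/4 = 2/3
argmax = 2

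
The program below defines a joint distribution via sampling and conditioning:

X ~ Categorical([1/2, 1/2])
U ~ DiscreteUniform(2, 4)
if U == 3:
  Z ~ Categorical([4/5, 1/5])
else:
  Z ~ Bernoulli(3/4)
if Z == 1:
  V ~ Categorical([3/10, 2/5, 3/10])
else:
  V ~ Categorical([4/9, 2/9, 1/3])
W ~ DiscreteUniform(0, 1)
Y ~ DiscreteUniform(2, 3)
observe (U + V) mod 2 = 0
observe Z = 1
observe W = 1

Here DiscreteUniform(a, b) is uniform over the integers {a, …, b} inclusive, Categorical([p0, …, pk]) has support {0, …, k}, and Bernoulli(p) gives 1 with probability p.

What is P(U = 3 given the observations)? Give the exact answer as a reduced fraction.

P(U = 3 | obs) = 4/49

Enumerate traces; 20 have nonzero weight after conditioning:
  (X=0, U=2, Z=1, V=0, W=1, Y=2) weight 3/320
  (X=0, U=2, Z=1, V=0, W=1, Y=3) weight 3/320
  (X=0, U=2, Z=1, V=2, W=1, Y=2) weight 3/320
  (X=0, U=2, Z=1, V=2, W=1, Y=3) weight 3/320
  (X=0, U=3, Z=1, V=1, W=1, Y=2) weight 1/300
  (X=0, U=3, Z=1, V=1, W=1, Y=3) weight 1/300
  (X=0, U=4, Z=1, V=0, W=1, Y=2) weight 3/320
  (X=0, U=4, Z=1, V=0, W=1, Y=3) weight 3/320
  … 12 more
Group by U:
  weight(U=2) = 3/40
  weight(U=3) = 1/75
  weight(U=4) = 3/40
Total weight = 3/40 + 1/75 + 3/40 = 49/300
P(U=2 | obs) = 3/40 / 49/300 = 45/98
P(U=3 | obs) = 1/75 / 49/300 = 4/49
P(U=4 | obs) = 3/40 / 49/300 = 45/98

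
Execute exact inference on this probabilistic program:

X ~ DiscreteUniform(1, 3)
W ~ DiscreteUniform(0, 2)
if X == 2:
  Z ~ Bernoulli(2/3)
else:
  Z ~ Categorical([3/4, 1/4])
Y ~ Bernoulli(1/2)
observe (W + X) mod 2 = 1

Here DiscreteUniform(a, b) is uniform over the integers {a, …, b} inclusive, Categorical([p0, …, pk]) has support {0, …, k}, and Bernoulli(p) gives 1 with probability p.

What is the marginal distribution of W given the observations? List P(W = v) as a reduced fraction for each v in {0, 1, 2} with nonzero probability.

Enumerate traces; 20 have nonzero weight after conditioning:
  (X=1, W=0, Z=0, Y=0) weight 1/24
  (X=1, W=0, Z=0, Y=1) weight 1/24
  (X=1, W=0, Z=1, Y=0) weight 1/72
  (X=1, W=0, Z=1, Y=1) weight 1/72
  (X=1, W=2, Z=0, Y=0) weight 1/24
  (X=1, W=2, Z=0, Y=1) weight 1/24
  (X=1, W=2, Z=1, Y=0) weight 1/72
  (X=1, W=2, Z=1, Y=1) weight 1/72
  (X=2, W=1, Z=0, Y=0) weight 1/54
  … 11 more
Group by W:
  weight(W=0) = 2/9
  weight(W=1) = 1/9
  weight(W=2) = 2/9
Total weight = 2/9 + 1/9 + 2/9 = 5/9
P(W=0 | obs) = 2/9 / 5/9 = 2/5
P(W=1 | obs) = 1/9 / 5/9 = 1/5
P(W=2 | obs) = 2/9 / 5/9 = 2/5

P(W=0) = 2/5, P(W=1) = 1/5, P(W=2) = 2/5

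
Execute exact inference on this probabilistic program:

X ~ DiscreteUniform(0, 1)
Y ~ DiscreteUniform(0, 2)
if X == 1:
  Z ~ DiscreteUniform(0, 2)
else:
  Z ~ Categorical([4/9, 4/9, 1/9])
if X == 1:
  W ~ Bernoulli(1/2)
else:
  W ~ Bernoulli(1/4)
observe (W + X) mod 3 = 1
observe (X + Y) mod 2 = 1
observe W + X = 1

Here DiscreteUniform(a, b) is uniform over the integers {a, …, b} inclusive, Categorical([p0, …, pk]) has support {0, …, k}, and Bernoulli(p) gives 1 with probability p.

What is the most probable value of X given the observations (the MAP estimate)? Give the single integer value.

argmax_v P(X = v | obs) = 1

Enumerate traces; 9 have nonzero weight after conditioning:
  (X=0, Y=1, Z=0, W=1) weight 1/54
  (X=0, Y=1, Z=1, W=1) weight 1/54
  (X=0, Y=1, Z=2, W=1) weight 1/216
  (X=1, Y=0, Z=0, W=0) weight 1/36
  (X=1, Y=0, Z=1, W=0) weight 1/36
  (X=1, Y=0, Z=2, W=0) weight 1/36
  (X=1, Y=2, Z=0, W=0) weight 1/36
  (X=1, Y=2, Z=1, W=0) weight 1/36
  … 1 more
Group by X:
  weight(X=0) = 1/24
  weight(X=1) = 1/6
Total weight = 1/24 + 1/6 = 5/24
P(X=0 | obs) = 1/24 / 5/24 = 1/5
P(X=1 | obs) = 1/6 / 5/24 = 4/5
argmax = 1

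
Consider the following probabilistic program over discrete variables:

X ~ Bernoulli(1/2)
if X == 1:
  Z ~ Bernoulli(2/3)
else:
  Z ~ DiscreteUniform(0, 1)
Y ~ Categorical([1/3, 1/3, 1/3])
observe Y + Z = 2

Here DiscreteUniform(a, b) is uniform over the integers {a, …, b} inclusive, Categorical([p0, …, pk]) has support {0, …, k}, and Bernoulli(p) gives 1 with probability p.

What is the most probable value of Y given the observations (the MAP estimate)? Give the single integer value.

Enumerate traces; 4 have nonzero weight after conditioning:
  (X=0, Z=0, Y=2) weight 1/12
  (X=0, Z=1, Y=1) weight 1/12
  (X=1, Z=0, Y=2) weight 1/18
  (X=1, Z=1, Y=1) weight 1/9
Group by Y:
  weight(Y=1) = 7/36
  weight(Y=2) = 5/36
Total weight = 7/36 + 5/36 = 1/3
P(Y=1 | obs) = 7/36 / 1/3 = 7/12
P(Y=2 | obs) = 5/36 / 1/3 = 5/12
argmax = 1

argmax_v P(Y = v | obs) = 1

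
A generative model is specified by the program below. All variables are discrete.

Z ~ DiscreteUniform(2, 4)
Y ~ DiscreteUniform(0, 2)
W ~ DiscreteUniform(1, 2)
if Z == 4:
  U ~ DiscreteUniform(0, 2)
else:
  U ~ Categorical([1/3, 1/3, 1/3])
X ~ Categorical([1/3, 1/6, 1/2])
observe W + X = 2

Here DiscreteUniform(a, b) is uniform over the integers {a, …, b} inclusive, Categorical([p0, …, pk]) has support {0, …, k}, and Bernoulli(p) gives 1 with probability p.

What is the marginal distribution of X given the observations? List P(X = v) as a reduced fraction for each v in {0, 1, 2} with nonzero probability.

Enumerate traces; 54 have nonzero weight after conditioning:
  (Z=2, Y=0, W=1, U=0, X=1) weight 1/324
  (Z=2, Y=0, W=1, U=1, X=1) weight 1/324
  (Z=2, Y=0, W=1, U=2, X=1) weight 1/324
  (Z=2, Y=0, W=2, U=0, X=0) weight 1/162
  (Z=2, Y=0, W=2, U=1, X=0) weight 1/162
  (Z=2, Y=0, W=2, U=2, X=0) weight 1/162
  (Z=2, Y=1, W=1, U=0, X=1) weight 1/324
  (Z=2, Y=1, W=1, U=1, X=1) weight 1/324
  … 46 more
Group by X:
  weight(X=0) = 1/6
  weight(X=1) = 1/12
Total weight = 1/6 + 1/12 = 1/4
P(X=0 | obs) = 1/6 / 1/4 = 2/3
P(X=1 | obs) = 1/12 / 1/4 = 1/3

P(X=0) = 2/3, P(X=1) = 1/3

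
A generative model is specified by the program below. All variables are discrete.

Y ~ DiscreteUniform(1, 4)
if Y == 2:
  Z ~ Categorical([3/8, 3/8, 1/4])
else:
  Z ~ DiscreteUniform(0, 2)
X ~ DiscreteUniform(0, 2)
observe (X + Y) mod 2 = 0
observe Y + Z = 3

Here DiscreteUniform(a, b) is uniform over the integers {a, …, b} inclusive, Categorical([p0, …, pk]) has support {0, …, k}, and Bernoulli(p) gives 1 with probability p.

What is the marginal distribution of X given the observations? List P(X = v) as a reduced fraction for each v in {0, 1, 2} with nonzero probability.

P(X=0) = 9/34, P(X=1) = 8/17, P(X=2) = 9/34

Enumerate traces; 4 have nonzero weight after conditioning:
  (Y=1, Z=2, X=1) weight 1/36
  (Y=2, Z=1, X=0) weight 1/32
  (Y=2, Z=1, X=2) weight 1/32
  (Y=3, Z=0, X=1) weight 1/36
Group by X:
  weight(X=0) = 1/32
  weight(X=1) = 1/18
  weight(X=2) = 1/32
Total weight = 1/32 + 1/18 + 1/32 = 17/144
P(X=0 | obs) = 1/32 / 17/144 = 9/34
P(X=1 | obs) = 1/18 / 17/144 = 8/17
P(X=2 | obs) = 1/32 / 17/144 = 9/34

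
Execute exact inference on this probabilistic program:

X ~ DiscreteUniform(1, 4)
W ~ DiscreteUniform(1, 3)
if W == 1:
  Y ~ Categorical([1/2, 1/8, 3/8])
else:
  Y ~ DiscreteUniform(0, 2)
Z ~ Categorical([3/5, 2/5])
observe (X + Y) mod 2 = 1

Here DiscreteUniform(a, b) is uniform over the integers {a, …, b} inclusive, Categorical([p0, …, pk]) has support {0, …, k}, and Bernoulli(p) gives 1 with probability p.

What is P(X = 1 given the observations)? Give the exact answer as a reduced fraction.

P(X = 1 | obs) = 53/144

Enumerate traces; 36 have nonzero weight after conditioning:
  (X=1, W=1, Y=0, Z=0) weight 1/40
  (X=1, W=1, Y=0, Z=1) weight 1/60
  (X=1, W=1, Y=2, Z=0) weight 3/160
  (X=1, W=1, Y=2, Z=1) weight 1/80
  (X=1, W=2, Y=0, Z=0) weight 1/60
  (X=1, W=2, Y=0, Z=1) weight 1/90
  (X=1, W=2, Y=2, Z=0) weight 1/60
  (X=1, W=2, Y=2, Z=1) weight 1/90
  (X=2, W=1, Y=1, Z=0) weight 1/160
  (X=3, W=1, Y=0, Z=0) weight 1/40
  … 26 more
Group by X:
  weight(X=1) = 53/288
  weight(X=2) = 19/288
  weight(X=3) = 53/288
  weight(X=4) = 19/288
Total weight = 53/288 + 19/288 + 53/288 + 19/288 = 1/2
P(X=1 | obs) = 53/288 / 1/2 = 53/144
P(X=2 | obs) = 19/288 / 1/2 = 19/144
P(X=3 | obs) = 53/288 / 1/2 = 53/144
P(X=4 | obs) = 19/288 / 1/2 = 19/144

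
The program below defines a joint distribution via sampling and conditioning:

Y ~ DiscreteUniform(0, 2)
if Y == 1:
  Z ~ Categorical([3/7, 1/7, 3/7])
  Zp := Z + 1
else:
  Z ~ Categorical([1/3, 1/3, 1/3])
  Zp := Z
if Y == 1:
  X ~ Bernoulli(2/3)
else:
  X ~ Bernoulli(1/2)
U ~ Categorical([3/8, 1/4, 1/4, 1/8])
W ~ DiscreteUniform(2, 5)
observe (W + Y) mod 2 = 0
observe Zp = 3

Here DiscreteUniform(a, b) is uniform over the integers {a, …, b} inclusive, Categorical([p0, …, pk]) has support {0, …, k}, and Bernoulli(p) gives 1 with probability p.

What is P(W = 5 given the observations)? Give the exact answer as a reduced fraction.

Enumerate traces; 16 have nonzero weight after conditioning:
  (Y=1, Z=2, X=0, U=0, W=3) weight 1/224
  (Y=1, Z=2, X=0, U=0, W=5) weight 1/224
  (Y=1, Z=2, X=0, U=1, W=3) weight 1/336
  (Y=1, Z=2, X=0, U=1, W=5) weight 1/336
  (Y=1, Z=2, X=0, U=2, W=3) weight 1/336
  (Y=1, Z=2, X=0, U=2, W=5) weight 1/336
  (Y=1, Z=2, X=0, U=3, W=3) weight 1/672
  (Y=1, Z=2, X=0, U=3, W=5) weight 1/672
  … 8 more
Group by W:
  weight(W=3) = 1/28
  weight(W=5) = 1/28
Total weight = 1/28 + 1/28 = 1/14
P(W=3 | obs) = 1/28 / 1/14 = 1/2
P(W=5 | obs) = 1/28 / 1/14 = 1/2

P(W = 5 | obs) = 1/2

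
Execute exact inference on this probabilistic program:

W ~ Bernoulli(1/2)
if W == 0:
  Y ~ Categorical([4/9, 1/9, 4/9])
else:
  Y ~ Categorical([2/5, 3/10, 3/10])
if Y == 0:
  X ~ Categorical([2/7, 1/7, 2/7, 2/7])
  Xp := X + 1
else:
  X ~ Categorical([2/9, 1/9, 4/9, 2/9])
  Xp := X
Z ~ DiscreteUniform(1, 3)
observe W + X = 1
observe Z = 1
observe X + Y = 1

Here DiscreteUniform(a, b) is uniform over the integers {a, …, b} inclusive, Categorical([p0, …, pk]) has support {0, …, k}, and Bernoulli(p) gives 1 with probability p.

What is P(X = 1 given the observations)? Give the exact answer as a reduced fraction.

P(X = 1 | obs) = 20/41

Enumerate traces; 2 have nonzero weight after conditioning:
  (W=0, Y=0, X=1, Z=1) weight 2/189
  (W=1, Y=1, X=0, Z=1) weight 1/90
Group by X:
  weight(X=0) = 1/90
  weight(X=1) = 2/189
Total weight = 1/90 + 2/189 = 41/1890
P(X=0 | obs) = 1/90 / 41/1890 = 21/41
P(X=1 | obs) = 2/189 / 41/1890 = 20/41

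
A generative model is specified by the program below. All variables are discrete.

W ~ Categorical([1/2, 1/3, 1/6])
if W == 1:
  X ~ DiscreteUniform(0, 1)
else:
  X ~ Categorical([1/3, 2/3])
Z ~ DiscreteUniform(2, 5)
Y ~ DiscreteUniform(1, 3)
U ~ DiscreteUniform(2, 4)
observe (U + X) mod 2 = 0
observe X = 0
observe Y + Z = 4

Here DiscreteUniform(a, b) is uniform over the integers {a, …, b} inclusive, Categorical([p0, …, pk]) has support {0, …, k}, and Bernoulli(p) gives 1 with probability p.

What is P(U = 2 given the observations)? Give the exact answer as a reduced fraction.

P(U = 2 | obs) = 1/2

Enumerate traces; 12 have nonzero weight after conditioning:
  (W=0, X=0, Z=2, Y=2, U=2) weight 1/216
  (W=0, X=0, Z=2, Y=2, U=4) weight 1/216
  (W=0, X=0, Z=3, Y=1, U=2) weight 1/216
  (W=0, X=0, Z=3, Y=1, U=4) weight 1/216
  (W=1, X=0, Z=2, Y=2, U=2) weight 1/216
  (W=1, X=0, Z=2, Y=2, U=4) weight 1/216
  (W=1, X=0, Z=3, Y=1, U=2) weight 1/216
  (W=1, X=0, Z=3, Y=1, U=4) weight 1/216
  … 4 more
Group by U:
  weight(U=2) = 7/324
  weight(U=4) = 7/324
Total weight = 7/324 + 7/324 = 7/162
P(U=2 | obs) = 7/324 / 7/162 = 1/2
P(U=4 | obs) = 7/324 / 7/162 = 1/2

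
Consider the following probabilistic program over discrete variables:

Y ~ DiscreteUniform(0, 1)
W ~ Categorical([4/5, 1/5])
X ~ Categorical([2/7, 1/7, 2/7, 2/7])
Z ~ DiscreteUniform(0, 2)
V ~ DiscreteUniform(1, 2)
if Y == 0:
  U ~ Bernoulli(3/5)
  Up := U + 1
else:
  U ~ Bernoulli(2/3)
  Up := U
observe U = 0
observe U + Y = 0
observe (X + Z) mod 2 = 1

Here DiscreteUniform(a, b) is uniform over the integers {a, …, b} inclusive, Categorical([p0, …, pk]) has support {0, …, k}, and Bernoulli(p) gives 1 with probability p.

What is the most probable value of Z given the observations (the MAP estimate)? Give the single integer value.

argmax_v P(Z = v | obs) = 1

Enumerate traces; 24 have nonzero weight after conditioning:
  (Y=0, W=0, X=0, Z=1, V=1, U=0) weight 4/525
  (Y=0, W=0, X=0, Z=1, V=2, U=0) weight 4/525
  (Y=0, W=0, X=1, Z=0, V=1, U=0) weight 2/525
  (Y=0, W=0, X=1, Z=0, V=2, U=0) weight 2/525
  (Y=0, W=0, X=1, Z=2, V=1, U=0) weight 2/525
  (Y=0, W=0, X=1, Z=2, V=2, U=0) weight 2/525
  (Y=0, W=0, X=2, Z=1, V=1, U=0) weight 4/525
  (Y=0, W=0, X=2, Z=1, V=2, U=0) weight 4/525
  … 16 more
Group by Z:
  weight(Z=0) = 1/35
  weight(Z=1) = 4/105
  weight(Z=2) = 1/35
Total weight = 1/35 + 4/105 + 1/35 = 2/21
P(Z=0 | obs) = 1/35 / 2/21 = 3/10
P(Z=1 | obs) = 4/105 / 2/21 = 2/5
P(Z=2 | obs) = 1/35 / 2/21 = 3/10
argmax = 1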